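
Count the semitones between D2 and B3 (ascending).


Solution.
Absolute semitone position = octave×12 + chromatic position
D2: 2×12 + 2 = 26
B3: 3×12 + 11 = 47
Difference = 47 - 26 = 21
= 21 semitones


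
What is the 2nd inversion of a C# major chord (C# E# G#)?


Solution.
Root position: C# E# G#
2nd inversion: move root and 3rd up an octave
Bass note: G#
Notes (bottom to top) = G# C# E#


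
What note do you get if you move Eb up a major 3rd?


major 3rd: 3 letter names, 4 semitones
Letter: E + 2 → G
Pitch: Eb + 4 semitones, spelled as a G → G
= G


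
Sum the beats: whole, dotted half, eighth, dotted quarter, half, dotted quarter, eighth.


Reasoning:
Beat values:
  whole = 4 beats
  dotted half = 3 beats
  eighth = 0.5 beats
  dotted quarter = 1.5 beats
  half = 2 beats
  dotted quarter = 1.5 beats
  eighth = 0.5 beats
Sum = 4 + 3 + 0.5 + 1.5 + 2 + 1.5 + 0.5
= 13 beats


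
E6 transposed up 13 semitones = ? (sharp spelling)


Step by step:
E6: chromatic position 4 in octave 6 → absolute = 6×12 + 4 = 76
Transpose up 13: 76 + 13 = 89
89 = 7×12 + 5 → F in octave 7
Result = F7


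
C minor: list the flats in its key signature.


Flat minor keys: A(0), D(1), G(2), C(3), F(4), Bb(5), Eb(6), Ab(7)
C minor has 3 flats
Order of flats: Bb Eb Ab Db Gb Cb Fb → first 3: Bb, Eb, Ab
= Bb, Eb, Ab


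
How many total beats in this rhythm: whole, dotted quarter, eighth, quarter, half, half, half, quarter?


Step by step:
Beat values:
  whole = 4 beats
  dotted quarter = 1.5 beats
  eighth = 0.5 beats
  quarter = 1 beat
  half = 2 beats
  half = 2 beats
  half = 2 beats
  quarter = 1 beat
Sum = 4 + 1.5 + 0.5 + 1 + 2 + 2 + 2 + 1
= 14 beats


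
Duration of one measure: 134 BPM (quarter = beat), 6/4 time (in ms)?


Let's work it out.
Quarter-note beat duration = 60000 / 134 ms
Beats per measure (6/4) = 6
One measure = 6 × 60000 / 134 = 360000 / 134 ms
= 2686.6 ms


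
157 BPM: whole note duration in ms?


Let's work it out.
One quarter-note beat = 60000 / BPM = 60000 / 157 ms
Whole note = 4 × quarter note
Duration = 4 × 60000 / 157 = 240000 / 157
= 1528.7 ms


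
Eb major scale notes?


Solution.
Major scale pattern: W-W-H-W-W-W-H (2-2-1-2-2-2-1 semitones)
Starting from Eb:
  Eb + 2 semitones → F
  F + 2 semitones → G
  G + 1 semitone → Ab
  Ab + 2 semitones → Bb
  Bb + 2 semitones → C
  C + 2 semitones → D
  D + 1 semitone → Eb
Scale = Eb F G Ab Bb C D


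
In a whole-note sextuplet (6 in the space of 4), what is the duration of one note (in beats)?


Sextuplet: 6 notes occupy the space of 4 whole notes
Space = 4 × 4 = 16 beats
Each sextuplet note = 16 / 6 = 8/3 beats
= 8/3 beats


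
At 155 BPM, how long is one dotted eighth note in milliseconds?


One quarter-note beat = 60000 / BPM = 60000 / 155 ms
Dotted eighth note = 3/4 × quarter note
Duration = 3/4 × 60000 / 155 = 45000 / 155
= 290.3 ms


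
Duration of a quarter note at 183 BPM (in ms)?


Reasoning:
One quarter-note beat = 60000 / BPM = 60000 / 183 ms
Duration = 60000 / 183
= 327.9 ms


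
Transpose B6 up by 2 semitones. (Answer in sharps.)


B6: chromatic position 11 in octave 6 → absolute = 6×12 + 11 = 83
Transpose up 2: 83 + 2 = 85
85 = 7×12 + 1 → C# in octave 7
Result = C#7


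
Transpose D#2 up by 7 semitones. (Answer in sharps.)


Solution.
D#2: chromatic position 3 in octave 2 → absolute = 2×12 + 3 = 27
Transpose up 7: 27 + 7 = 34
34 = 2×12 + 10 → A# in octave 2
Result = A#2


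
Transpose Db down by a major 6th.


Let's work it out.
major 6th: 6 letter names, 9 semitones
Letter: D - 5 → F
Pitch: Db - 9 semitones, spelled as an F → Fb
= Fb


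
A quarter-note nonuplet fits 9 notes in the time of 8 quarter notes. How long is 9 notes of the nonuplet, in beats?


Solution.
Nonuplet: 9 notes occupy the space of 8 quarter notes
Space = 8 × 1 = 8 beats
Each nonuplet note = 8 / 9 = 8/9 beats
9 notes = 9 × 8/9 = 8
= 8 beats


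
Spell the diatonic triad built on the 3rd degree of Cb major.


Cb major scale: Cb Db Eb Fb Gb Ab Bb
Diatonic triad on degree 3 stacks scale notes 3, 5, 7: Eb Gb Bb
Eb→Gb = 3 semitones; Eb→Bb = 7 semitones → minor triad
= Eb Gb Bb (minor)


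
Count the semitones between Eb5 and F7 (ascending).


Absolute semitone position = octave×12 + chromatic position
Eb5: 5×12 + 3 = 63
F7: 7×12 + 5 = 89
Difference = 89 - 63 = 26
= 26 semitones


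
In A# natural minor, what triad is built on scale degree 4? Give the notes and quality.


A# natural minor scale: A# B# C# D# E# F# G#
Diatonic triad on degree 4 stacks scale notes 4, 6, 1: D# F# A#
D#→F# = 3 semitones; D#→A# = 7 semitones → minor triad
= D# F# A# (minor)


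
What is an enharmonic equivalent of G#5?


Reasoning:
Enharmonic notes sound the same pitch but are spelled with different letter names
G# and Ab name the same pitch class
= Ab5


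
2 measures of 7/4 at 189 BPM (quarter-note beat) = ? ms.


Quarter-note beat duration = 60000 / 189 ms
Beats per measure (7/4) = 7
One measure = 7 × 60000 / 189 = 420000 / 189 ms
2 measures = 2 × 420000 / 189 = 840000 / 189
= 4444.4 ms


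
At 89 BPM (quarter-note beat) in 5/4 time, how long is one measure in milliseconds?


Reasoning:
Quarter-note beat duration = 60000 / 89 ms
Beats per measure (5/4) = 5
One measure = 5 × 60000 / 89 = 300000 / 89 ms
= 3370.8 ms


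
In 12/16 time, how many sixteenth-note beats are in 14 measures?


Time signature 12/16: the bottom number 16 means the sixteenth note gets one count
The top number 12 means 12 sixteenth-note beats per measure
Total = 12 × 14 measures
= 168 sixteenth-note beats


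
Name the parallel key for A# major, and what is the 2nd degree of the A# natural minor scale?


Parallel keys share the same tonic but differ in mode
A# major → parallel is A# minor
A# natural minor scale: A# B# C# D# E# F# G#
= A# minor; 2nd degree = B#


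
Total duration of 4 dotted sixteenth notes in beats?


Reasoning:
Base sixteenth note = 1/4 beats
Dot 1 adds half the previous value: +1/8
One dotted sixteenth = 1/4 + 1/8 = 3/8
4 of them = 4 × 3/8 = 3/2
= 3/2 beats


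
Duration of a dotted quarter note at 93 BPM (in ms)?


One quarter-note beat = 60000 / BPM = 60000 / 93 ms
Dotted quarter note = 3/2 × quarter note
Duration = 3/2 × 60000 / 93 = 90000 / 93
= 967.7 ms


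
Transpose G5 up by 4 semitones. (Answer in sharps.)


Let's work it out.
G5: chromatic position 7 in octave 5 → absolute = 5×12 + 7 = 67
Transpose up 4: 67 + 4 = 71
71 = 5×12 + 11 → B in octave 5
Result = B5


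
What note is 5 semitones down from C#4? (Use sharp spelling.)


Solution.
C#4: chromatic position 1 in octave 4 → absolute = 4×12 + 1 = 49
Transpose down 5: 49 - 5 = 44
44 = 3×12 + 8 → G# in octave 3
Result = G#3


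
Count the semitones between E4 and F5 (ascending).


Working:
Absolute semitone position = octave×12 + chromatic position
E4: 4×12 + 4 = 52
F5: 5×12 + 5 = 65
Difference = 65 - 52 = 13
= 13 semitones


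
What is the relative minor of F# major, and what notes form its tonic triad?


Step by step:
The relative minor shares the major's key signature and starts on its 6th degree
6th degree = a major 6th above the tonic; a major 6th above F# is D#
→ relative minor of F# major is D# minor
Tonic triad of D# minor = root + minor 3rd + perfect 5th = D# F# A#
= D# minor; triad = D# F# A#


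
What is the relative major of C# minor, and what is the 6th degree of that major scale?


The relative major shares the key signature and is a minor 3rd above the minor tonic
A minor 3rd above C# is E
→ relative major of C# minor is E major
E major scale: E F# G# A B C# D#
= E major; 6th degree = C#


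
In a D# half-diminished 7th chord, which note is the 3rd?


Working:
Half-diminished 7th chord = root + minor 3rd + diminished 5th + minor 7th
Seventh chords stack in thirds, so the letter names are D-F-A-C
Root: D#
Minor 3rd above D#: F#
Diminished 5th above D#: A
Minor 7th above D#: C#
The 3rd = F#


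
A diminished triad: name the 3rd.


Diminished triad = root + minor 3rd (3 semitones) + diminished 5th (6 semitones)
A triad on A stacks thirds, so the chord tones use letter names A-C-E
Root: A
Minor 3rd above A: C
Diminished 5th above A: Eb
The 3rd = C


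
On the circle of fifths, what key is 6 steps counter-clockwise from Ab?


Each counter-clockwise step moves down a perfect 5th (= up a perfect 4th)
From Ab: Ab → Db → F#/Gb → B → E → A → D
= D


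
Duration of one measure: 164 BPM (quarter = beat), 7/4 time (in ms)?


Quarter-note beat duration = 60000 / 164 ms
Beats per measure (7/4) = 7
One measure = 7 × 60000 / 164 = 420000 / 164 ms
= 2561.0 ms


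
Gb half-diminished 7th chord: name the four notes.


Working:
Half-diminished 7th chord = root + minor 3rd + diminished 5th + minor 7th
Seventh chords stack in thirds, so the letter names are G-B-D-F
Root: Gb
Minor 3rd above Gb: Bbb
Diminished 5th above Gb: Dbb
Minor 7th above Gb: Fb
Chord = Gb Bbb Dbb Fb


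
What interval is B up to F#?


Letter names: B → F spans 5 letter names → a 5th
Semitones: B → F# = 7 half-steps
A 5th of 7 semitones is a perfect 5th
= perfect 5th


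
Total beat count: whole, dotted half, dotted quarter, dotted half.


Reasoning:
Beat values:
  whole = 4 beats
  dotted half = 3 beats
  dotted quarter = 1.5 beats
  dotted half = 3 beats
Sum = 4 + 3 + 1.5 + 3
= 11.5 beats


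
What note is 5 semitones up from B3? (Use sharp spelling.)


Step by step:
B3: chromatic position 11 in octave 3 → absolute = 3×12 + 11 = 47
Transpose up 5: 47 + 5 = 52
52 = 4×12 + 4 → E in octave 4
Result = E4


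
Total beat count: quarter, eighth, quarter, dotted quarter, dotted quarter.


Reasoning:
Beat values:
  quarter = 1 beat
  eighth = 0.5 beats
  quarter = 1 beat
  dotted quarter = 1.5 beats
  dotted quarter = 1.5 beats
Sum = 1 + 0.5 + 1 + 1.5 + 1.5
= 5.5 beats


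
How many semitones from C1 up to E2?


Solution.
Absolute semitone position = octave×12 + chromatic position
C1: 1×12 + 0 = 12
E2: 2×12 + 4 = 28
Difference = 28 - 12 = 16
= 16 semitones


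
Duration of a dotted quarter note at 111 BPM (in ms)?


Step by step:
One quarter-note beat = 60000 / BPM = 60000 / 111 ms
Dotted quarter note = 3/2 × quarter note
Duration = 3/2 × 60000 / 111 = 90000 / 111
= 810.8 ms


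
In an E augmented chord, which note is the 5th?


Solution.
Augmented triad = root + major 3rd (4 semitones) + augmented 5th (8 semitones)
A triad on E stacks thirds, so the chord tones use letter names E-G-B
Root: E
Major 3rd above E: G#
Augmented 5th above E: B#
The 5th = B#


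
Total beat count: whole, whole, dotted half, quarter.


Solution.
Beat values:
  whole = 4 beats
  whole = 4 beats
  dotted half = 3 beats
  quarter = 1 beat
Sum = 4 + 4 + 3 + 1
= 12 beats


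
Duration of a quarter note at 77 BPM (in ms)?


Working:
One quarter-note beat = 60000 / BPM = 60000 / 77 ms
Duration = 60000 / 77
= 779.2 ms


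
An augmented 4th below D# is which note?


Working:
A 4th spans 4 letter names, so from D we land on A
An augmented 4th = 6 semitones below D#
Spell A at that pitch: A
= A


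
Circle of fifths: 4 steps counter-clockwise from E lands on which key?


Each counter-clockwise step moves down a perfect 5th (= up a perfect 4th)
From E: E → A → D → G → C
= C


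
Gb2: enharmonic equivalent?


Reasoning:
Enharmonic notes sound the same pitch but are spelled with different letter names
Gb and F# name the same pitch class
= F#2


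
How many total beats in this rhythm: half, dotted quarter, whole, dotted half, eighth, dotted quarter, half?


Step by step:
Beat values:
  half = 2 beats
  dotted quarter = 1.5 beats
  whole = 4 beats
  dotted half = 3 beats
  eighth = 0.5 beats
  dotted quarter = 1.5 beats
  half = 2 beats
Sum = 2 + 1.5 + 4 + 3 + 0.5 + 1.5 + 2
= 14.5 beats


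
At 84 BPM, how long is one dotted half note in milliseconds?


One quarter-note beat = 60000 / BPM = 60000 / 84 ms
Dotted half note = 3 × quarter note
Duration = 3 × 60000 / 84 = 180000 / 84
= 2142.9 ms


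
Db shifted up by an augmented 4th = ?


Working:
augmented 4th: 4 letter names, 6 semitones
Letter: D + 3 → G
Pitch: Db + 6 semitones, spelled as a G → G
= G


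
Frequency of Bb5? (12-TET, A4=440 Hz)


Let's work it out.
f = 440 × 2^(n/12) where n = semitones from A4
Bb5: 13 semitones from A4
f = 440 × 2^(13/12)
f = 932.33 Hz


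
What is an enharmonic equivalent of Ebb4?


Enharmonic notes sound the same pitch but are spelled with different letter names
Ebb and D name the same pitch class
= D4


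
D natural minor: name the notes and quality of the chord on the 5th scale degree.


D natural minor scale: D E F G A Bb C
Diatonic triad on degree 5 stacks scale notes 5, 7, 2: A C E
A→C = 3 semitones; A→E = 7 semitones → minor triad
= A C E (minor)


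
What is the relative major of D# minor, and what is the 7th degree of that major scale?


Working:
The relative major shares the key signature and is a minor 3rd above the minor tonic
A minor 3rd above D# is F#
→ relative major of D# minor is F# major
F# major scale: F# G# A# B C# D# E#
= F# major; 7th degree = E#


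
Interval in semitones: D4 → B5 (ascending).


Working:
Absolute semitone position = octave×12 + chromatic position
D4: 4×12 + 2 = 50
B5: 5×12 + 11 = 71
Difference = 71 - 50 = 21
= 21 semitones


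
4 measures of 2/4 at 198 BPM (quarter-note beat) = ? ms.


Quarter-note beat duration = 60000 / 198 ms
Beats per measure (2/4) = 2
One measure = 2 × 60000 / 198 = 120000 / 198 ms
4 measures = 4 × 120000 / 198 = 480000 / 198
= 2424.2 ms


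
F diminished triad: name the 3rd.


Working:
Diminished triad = root + minor 3rd (3 semitones) + diminished 5th (6 semitones)
A triad on F stacks thirds, so the chord tones use letter names F-A-C
Root: F
Minor 3rd above F: Ab
Diminished 5th above F: Cb
The 3rd = Ab


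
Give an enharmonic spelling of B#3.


Step by step:
Enharmonic notes sound the same pitch but are spelled with different letter names
B# and C name the same pitch class
Octave numbers change at C, so B#3 = C4
= C4


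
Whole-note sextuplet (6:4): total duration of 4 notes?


Solution.
Sextuplet: 6 notes occupy the space of 4 whole notes
Space = 4 × 4 = 16 beats
Each sextuplet note = 16 / 6 = 8/3 beats
4 notes = 4 × 8/3 = 32/3
= 32/3 beats


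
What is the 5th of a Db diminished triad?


Reasoning:
Diminished triad = root + minor 3rd (3 semitones) + diminished 5th (6 semitones)
A triad on Db stacks thirds, so the chord tones use letter names D-F-A
Root: Db
Minor 3rd above Db: Fb
Diminished 5th above Db: Abb
The 5th = Abb


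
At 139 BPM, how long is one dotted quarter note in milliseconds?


Let's work it out.
One quarter-note beat = 60000 / BPM = 60000 / 139 ms
Dotted quarter note = 3/2 × quarter note
Duration = 3/2 × 60000 / 139 = 90000 / 139
= 647.5 ms


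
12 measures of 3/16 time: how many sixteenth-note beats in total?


Solution.
Time signature 3/16: the bottom number 16 means the sixteenth note gets one count
The top number 3 means 3 sixteenth-note beats per measure
Total = 3 × 12 measures
= 36 sixteenth-note beats


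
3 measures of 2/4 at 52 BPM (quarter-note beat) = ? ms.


Quarter-note beat duration = 60000 / 52 ms
Beats per measure (2/4) = 2
One measure = 2 × 60000 / 52 = 120000 / 52 ms
3 measures = 3 × 120000 / 52 = 360000 / 52
= 6923.1 ms


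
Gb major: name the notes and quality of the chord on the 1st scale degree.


Reasoning:
Gb major scale: Gb Ab Bb Cb Db Eb F
Diatonic triad on degree 1 stacks scale notes 1, 3, 5: Gb Bb Db
Gb→Bb = 4 semitones; Gb→Db = 7 semitones → major triad
= Gb Bb Db (major)


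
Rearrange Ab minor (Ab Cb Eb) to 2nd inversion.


Root position: Ab Cb Eb
2nd inversion: move root and 3rd up an octave
Bass note: Eb
Notes (bottom to top) = Eb Ab Cb


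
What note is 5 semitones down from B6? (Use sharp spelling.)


Let's work it out.
B6: chromatic position 11 in octave 6 → absolute = 6×12 + 11 = 83
Transpose down 5: 83 - 5 = 78
78 = 6×12 + 6 → F# in octave 6
Result = F#6


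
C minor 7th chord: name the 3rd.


Step by step:
Minor 7th chord = root + minor 3rd + perfect 5th + minor 7th
Seventh chords stack in thirds, so the letter names are C-E-G-B
Root: C
Minor 3rd above C: Eb
Perfect 5th above C: G
Minor 7th above C: Bb
The 3rd = Eb


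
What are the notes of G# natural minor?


Step by step:
Natural minor scale pattern: W-H-W-W-H-W-W (2-1-2-2-1-2-2 semitones)
Starting from G#:
  G# + 2 semitones → A#
  A# + 1 semitone → B
  B + 2 semitones → C#
  C# + 2 semitones → D#
  D# + 1 semitone → E
  E + 2 semitones → F#
  F# + 2 semitones → G#
Scale = G# A# B C# D# E F#


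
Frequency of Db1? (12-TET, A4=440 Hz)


f = 440 × 2^(n/12) where n = semitones from A4
Db1: -44 semitones from A4
f = 440 × 2^(-44/12)
f = 34.65 Hz


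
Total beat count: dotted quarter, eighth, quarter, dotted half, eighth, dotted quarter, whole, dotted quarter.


Beat values:
  dotted quarter = 1.5 beats
  eighth = 0.5 beats
  quarter = 1 beat
  dotted half = 3 beats
  eighth = 0.5 beats
  dotted quarter = 1.5 beats
  whole = 4 beats
  dotted quarter = 1.5 beats
Sum = 1.5 + 0.5 + 1 + 3 + 0.5 + 1.5 + 4 + 1.5
= 13.5 beats


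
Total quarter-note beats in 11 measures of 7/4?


Reasoning:
Time signature 7/4: the bottom number 4 means the quarter note gets one count
The top number 7 means 7 quarter-note beats per measure
Total = 7 × 11 measures
= 77 quarter-note beats


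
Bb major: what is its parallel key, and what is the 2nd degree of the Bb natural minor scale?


Parallel keys share the same tonic but differ in mode
Bb major → parallel is Bb minor
Bb natural minor scale: Bb C Db Eb F Gb Ab
= Bb minor; 2nd degree = C


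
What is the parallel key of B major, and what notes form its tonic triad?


Solution.
Parallel keys share the same tonic but differ in mode
B major → parallel is B minor
Tonic triad of B minor = B D F#
= B minor; triad = B D F#


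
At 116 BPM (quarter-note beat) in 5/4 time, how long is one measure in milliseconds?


Step by step:
Quarter-note beat duration = 60000 / 116 ms
Beats per measure (5/4) = 5
One measure = 5 × 60000 / 116 = 300000 / 116 ms
= 2586.2 ms


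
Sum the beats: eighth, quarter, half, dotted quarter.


Let's work it out.
Beat values:
  eighth = 0.5 beats
  quarter = 1 beat
  half = 2 beats
  dotted quarter = 1.5 beats
Sum = 0.5 + 1 + 2 + 1.5
= 5 beats


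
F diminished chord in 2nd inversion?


Solution.
Root position: F Ab Cb
2nd inversion: move root and 3rd up an octave
Bass note: Cb
Notes (bottom to top) = Cb F Ab


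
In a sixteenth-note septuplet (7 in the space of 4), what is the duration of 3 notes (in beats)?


Step by step:
Septuplet: 7 notes occupy the space of 4 sixteenth notes
Space = 4 × 1/4 = 1 beat
Each septuplet note = 1 / 7 = 1/7 beats
3 notes = 3 × 1/7 = 3/7
= 3/7 beats


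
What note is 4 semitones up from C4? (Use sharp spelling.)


Step by step:
C4: chromatic position 0 in octave 4 → absolute = 4×12 + 0 = 48
Transpose up 4: 48 + 4 = 52
52 = 4×12 + 4 → E in octave 4
Result = E4


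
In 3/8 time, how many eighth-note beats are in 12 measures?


Time signature 3/8: the bottom number 8 means the eighth note gets one count
The top number 3 means 3 eighth-note beats per measure
Total = 3 × 12 measures
= 36 eighth-note beats


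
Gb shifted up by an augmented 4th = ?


Step by step:
augmented 4th: 4 letter names, 6 semitones
Letter: G + 3 → C
Pitch: Gb + 6 semitones, spelled as a C → C
= C


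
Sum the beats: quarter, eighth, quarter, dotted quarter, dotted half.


Working:
Beat values:
  quarter = 1 beat
  eighth = 0.5 beats
  quarter = 1 beat
  dotted quarter = 1.5 beats
  dotted half = 3 beats
Sum = 1 + 0.5 + 1 + 1.5 + 3
= 7 beats


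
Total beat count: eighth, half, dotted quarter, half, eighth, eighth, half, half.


Let's work it out.
Beat values:
  eighth = 0.5 beats
  half = 2 beats
  dotted quarter = 1.5 beats
  half = 2 beats
  eighth = 0.5 beats
  eighth = 0.5 beats
  half = 2 beats
  half = 2 beats
Sum = 0.5 + 2 + 1.5 + 2 + 0.5 + 0.5 + 2 + 2
= 11 beats


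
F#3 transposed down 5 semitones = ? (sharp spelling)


Working:
F#3: chromatic position 6 in octave 3 → absolute = 3×12 + 6 = 42
Transpose down 5: 42 - 5 = 37
37 = 3×12 + 1 → C# in octave 3
Result = C#3


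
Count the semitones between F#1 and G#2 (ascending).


Working:
Absolute semitone position = octave×12 + chromatic position
F#1: 1×12 + 6 = 18
G#2: 2×12 + 8 = 32
Difference = 32 - 18 = 14
= 14 semitones


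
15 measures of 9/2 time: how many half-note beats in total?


Reasoning:
Time signature 9/2: the bottom number 2 means the half note gets one count
The top number 9 means 9 half-note beats per measure
Total = 9 × 15 measures
= 135 half-note beats


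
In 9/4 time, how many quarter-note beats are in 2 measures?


Working:
Time signature 9/4: the bottom number 4 means the quarter note gets one count
The top number 9 means 9 quarter-note beats per measure
Total = 9 × 2 measures
= 18 quarter-note beats


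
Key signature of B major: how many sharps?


Let's work it out.
Sharp major keys follow the circle of fifths: C(0), G(1), D(2), A(3), E(4), B(5), F#(6), C#(7)
B major has 5 sharps
Order of sharps: F# C# G# D# A# E# B# → first 5: F#, C#, G#, D#, A#
= 5 sharps


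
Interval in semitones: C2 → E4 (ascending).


Absolute semitone position = octave×12 + chromatic position
C2: 2×12 + 0 = 24
E4: 4×12 + 4 = 52
Difference = 52 - 24 = 28
= 28 semitones


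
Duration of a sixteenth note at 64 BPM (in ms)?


Solution.
One quarter-note beat = 60000 / BPM = 60000 / 64 ms
Sixteenth note = 1/4 × quarter note
Duration = 1/4 × 60000 / 64 = 15000 / 64
= 234.4 ms


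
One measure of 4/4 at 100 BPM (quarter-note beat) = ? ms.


Let's work it out.
Quarter-note beat duration = 60000 / 100 ms
Beats per measure (4/4) = 4
One measure = 4 × 60000 / 100 = 240000 / 100 ms
= 2400.0 ms


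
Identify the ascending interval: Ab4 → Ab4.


Let's work it out.
Letter names: A → A spans 1 letter name → a unison
Semitones: Ab4 → Ab4 = 0 half-steps
A unison of 0 semitones is a perfect unison
= perfect unison


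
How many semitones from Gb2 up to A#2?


Reasoning:
Absolute semitone position = octave×12 + chromatic position
Gb2: 2×12 + 6 = 30
A#2: 2×12 + 10 = 34
Difference = 34 - 30 = 4
= 4 semitones


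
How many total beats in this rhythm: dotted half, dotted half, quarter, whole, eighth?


Let's work it out.
Beat values:
  dotted half = 3 beats
  dotted half = 3 beats
  quarter = 1 beat
  whole = 4 beats
  eighth = 0.5 beats
Sum = 3 + 3 + 1 + 4 + 0.5
= 11.5 beats


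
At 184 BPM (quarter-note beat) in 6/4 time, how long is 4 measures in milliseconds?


Step by step:
Quarter-note beat duration = 60000 / 184 ms
Beats per measure (6/4) = 6
One measure = 6 × 60000 / 184 = 360000 / 184 ms
4 measures = 4 × 360000 / 184 = 1440000 / 184
= 7826.1 ms


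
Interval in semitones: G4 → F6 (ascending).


Absolute semitone position = octave×12 + chromatic position
G4: 4×12 + 7 = 55
F6: 6×12 + 5 = 77
Difference = 77 - 55 = 22
= 22 semitones


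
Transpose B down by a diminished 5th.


Step by step:
diminished 5th: 5 letter names, 6 semitones
Letter: B - 4 → E
Pitch: B - 6 semitones, spelled as an E → E#
= E#


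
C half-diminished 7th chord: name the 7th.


Reasoning:
Half-diminished 7th chord = root + minor 3rd + diminished 5th + minor 7th
Seventh chords stack in thirds, so the letter names are C-E-G-B
Root: C
Minor 3rd above C: Eb
Diminished 5th above C: Gb
Minor 7th above C: Bb
The 7th = Bb


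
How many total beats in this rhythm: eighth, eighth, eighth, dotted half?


Reasoning:
Beat values:
  eighth = 0.5 beats
  eighth = 0.5 beats
  eighth = 0.5 beats
  dotted half = 3 beats
Sum = 0.5 + 0.5 + 0.5 + 3
= 4.5 beats


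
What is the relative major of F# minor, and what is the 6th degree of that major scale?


Step by step:
The relative major shares the key signature and is a minor 3rd above the minor tonic
A minor 3rd above F# is A
→ relative major of F# minor is A major
A major scale: A B C# D E F# G#
= A major; 6th degree = F#


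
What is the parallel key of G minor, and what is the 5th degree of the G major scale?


Let's work it out.
Parallel keys share the same tonic but differ in mode
G minor → parallel is G major
G major scale: G A B C D E F#
= G major; 5th degree = D


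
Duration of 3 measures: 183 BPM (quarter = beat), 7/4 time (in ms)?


Step by step:
Quarter-note beat duration = 60000 / 183 ms
Beats per measure (7/4) = 7
One measure = 7 × 60000 / 183 = 420000 / 183 ms
3 measures = 3 × 420000 / 183 = 1260000 / 183
= 6885.2 ms


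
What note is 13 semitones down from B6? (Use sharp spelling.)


Let's work it out.
B6: chromatic position 11 in octave 6 → absolute = 6×12 + 11 = 83
Transpose down 13: 83 - 13 = 70
70 = 5×12 + 10 → A# in octave 5
Result = A#5


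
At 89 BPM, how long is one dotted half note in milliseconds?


One quarter-note beat = 60000 / BPM = 60000 / 89 ms
Dotted half note = 3 × quarter note
Duration = 3 × 60000 / 89 = 180000 / 89
= 2022.5 ms


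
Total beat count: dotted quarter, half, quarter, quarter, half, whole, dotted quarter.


Step by step:
Beat values:
  dotted quarter = 1.5 beats
  half = 2 beats
  quarter = 1 beat
  quarter = 1 beat
  half = 2 beats
  whole = 4 beats
  dotted quarter = 1.5 beats
Sum = 1.5 + 2 + 1 + 1 + 2 + 4 + 1.5
= 13 beats


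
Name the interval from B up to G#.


Reasoning:
Letter names: B → G spans 6 letter names → a 6th
Semitones: B → G# = 9 half-steps
A 6th of 9 semitones is a major 6th
= major 6th


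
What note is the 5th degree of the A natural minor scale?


Natural minor scale pattern: W-H-W-W-H-W-W (2-1-2-2-1-2-2 semitones)
Starting from A:
  A + 2 semitones → B
  B + 1 semitone → C
  C + 2 semitones → D
  D + 2 semitones → E
  E + 1 semitone → F
  F + 2 semitones → G
  G + 2 semitones → A
Scale: A B C D E F G
Degree 5 = E


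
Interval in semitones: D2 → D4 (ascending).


Reasoning:
Absolute semitone position = octave×12 + chromatic position
D2: 2×12 + 2 = 26
D4: 4×12 + 2 = 50
Difference = 50 - 26 = 24
= 24 semitones


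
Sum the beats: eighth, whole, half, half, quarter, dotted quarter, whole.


Step by step:
Beat values:
  eighth = 0.5 beats
  whole = 4 beats
  half = 2 beats
  half = 2 beats
  quarter = 1 beat
  dotted quarter = 1.5 beats
  whole = 4 beats
Sum = 0.5 + 4 + 2 + 2 + 1 + 1.5 + 4
= 15 beats


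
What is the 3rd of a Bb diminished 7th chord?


Diminished 7th chord = root + minor 3rd + diminished 5th + diminished 7th
Seventh chords stack in thirds, so the letter names are B-D-F-A
Root: Bb
Minor 3rd above Bb: Db
Diminished 5th above Bb: Fb
Diminished 7th above Bb: Abb
The 3rd = Db


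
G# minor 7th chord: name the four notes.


Reasoning:
Minor 7th chord = root + minor 3rd + perfect 5th + minor 7th
Seventh chords stack in thirds, so the letter names are G-B-D-F
Root: G#
Minor 3rd above G#: B
Perfect 5th above G#: D#
Minor 7th above G#: F#
Chord = G# B D# F#


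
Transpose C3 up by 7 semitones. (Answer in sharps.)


Let's work it out.
C3: chromatic position 0 in octave 3 → absolute = 3×12 + 0 = 36
Transpose up 7: 36 + 7 = 43
43 = 3×12 + 7 → G in octave 3
Result = G3


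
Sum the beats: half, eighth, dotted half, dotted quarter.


Working:
Beat values:
  half = 2 beats
  eighth = 0.5 beats
  dotted half = 3 beats
  dotted quarter = 1.5 beats
Sum = 2 + 0.5 + 3 + 1.5
= 7 beats


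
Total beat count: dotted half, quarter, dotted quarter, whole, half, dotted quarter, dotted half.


Let's work it out.
Beat values:
  dotted half = 3 beats
  quarter = 1 beat
  dotted quarter = 1.5 beats
  whole = 4 beats
  half = 2 beats
  dotted quarter = 1.5 beats
  dotted half = 3 beats
Sum = 3 + 1 + 1.5 + 4 + 2 + 1.5 + 3
= 16 beats


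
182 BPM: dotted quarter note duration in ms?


One quarter-note beat = 60000 / BPM = 60000 / 182 ms
Dotted quarter note = 3/2 × quarter note
Duration = 3/2 × 60000 / 182 = 90000 / 182
= 494.5 ms


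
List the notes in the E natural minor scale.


Reasoning:
Natural minor scale pattern: W-H-W-W-H-W-W (2-1-2-2-1-2-2 semitones)
Starting from E:
  E + 2 semitones → F#
  F# + 1 semitone → G
  G + 2 semitones → A
  A + 2 semitones → B
  B + 1 semitone → C
  C + 2 semitones → D
  D + 2 semitones → E
Scale = E F# G A B C D


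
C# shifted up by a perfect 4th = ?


Working:
perfect 4th: 4 letter names, 5 semitones
Letter: C + 3 → F
Pitch: C# + 5 semitones, spelled as an F → F#
= F#


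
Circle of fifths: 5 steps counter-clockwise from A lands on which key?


Reasoning:
Each counter-clockwise step moves down a perfect 5th (= up a perfect 4th)
From A: A → D → G → C → F → Bb
= Bb


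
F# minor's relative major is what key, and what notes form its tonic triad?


Let's work it out.
The relative major shares the key signature and is a minor 3rd above the minor tonic
A minor 3rd above F# is A
→ relative major of F# minor is A major
Tonic triad of A major = root + major 3rd + perfect 5th = A C# E
= A major; triad = A C# E


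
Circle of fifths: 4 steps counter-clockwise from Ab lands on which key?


Reasoning:
Each counter-clockwise step moves down a perfect 5th (= up a perfect 4th)
From Ab: Ab → Db → F#/Gb → B → E
= E


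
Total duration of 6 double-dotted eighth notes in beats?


Base eighth note = 1/2 beats
Dot 1 adds half the previous value: +1/4
Dot 2 adds half the previous value: +1/8
One double-dotted eighth = 1/2 + 1/4 + 1/8 = 7/8
6 of them = 6 × 7/8 = 21/4
= 21/4 beats


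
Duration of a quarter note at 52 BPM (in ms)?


One quarter-note beat = 60000 / BPM = 60000 / 52 ms
Duration = 60000 / 52
= 1153.8 ms


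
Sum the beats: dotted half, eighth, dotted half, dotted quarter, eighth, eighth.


Reasoning:
Beat values:
  dotted half = 3 beats
  eighth = 0.5 beats
  dotted half = 3 beats
  dotted quarter = 1.5 beats
  eighth = 0.5 beats
  eighth = 0.5 beats
Sum = 3 + 0.5 + 3 + 1.5 + 0.5 + 0.5
= 9 beats


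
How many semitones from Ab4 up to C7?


Absolute semitone position = octave×12 + chromatic position
Ab4: 4×12 + 8 = 56
C7: 7×12 + 0 = 84
Difference = 84 - 56 = 28
= 28 semitones


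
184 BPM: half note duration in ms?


Step by step:
One quarter-note beat = 60000 / BPM = 60000 / 184 ms
Half note = 2 × quarter note
Duration = 2 × 60000 / 184 = 120000 / 184
= 652.2 ms


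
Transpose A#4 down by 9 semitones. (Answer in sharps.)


Solution.
A#4: chromatic position 10 in octave 4 → absolute = 4×12 + 10 = 58
Transpose down 9: 58 - 9 = 49
49 = 4×12 + 1 → C# in octave 4
Result = C#4


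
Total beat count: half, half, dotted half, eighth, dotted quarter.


Solution.
Beat values:
  half = 2 beats
  half = 2 beats
  dotted half = 3 beats
  eighth = 0.5 beats
  dotted quarter = 1.5 beats
Sum = 2 + 2 + 3 + 0.5 + 1.5
= 9 beats


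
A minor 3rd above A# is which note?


A 3rd spans 3 letter names, so from A we land on C
A minor 3rd = 3 semitones above A#
Spell C at that pitch: C#
= C#


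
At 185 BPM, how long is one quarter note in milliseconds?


Step by step:
One quarter-note beat = 60000 / BPM = 60000 / 185 ms
Duration = 60000 / 185
= 324.3 ms


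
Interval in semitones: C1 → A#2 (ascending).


Let's work it out.
Absolute semitone position = octave×12 + chromatic position
C1: 1×12 + 0 = 12
A#2: 2×12 + 10 = 34
Difference = 34 - 12 = 22
= 22 semitones


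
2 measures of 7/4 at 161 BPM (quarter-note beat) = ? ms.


Working:
Quarter-note beat duration = 60000 / 161 ms
Beats per measure (7/4) = 7
One measure = 7 × 60000 / 161 = 420000 / 161 ms
2 measures = 2 × 420000 / 161 = 840000 / 161
= 5217.4 ms


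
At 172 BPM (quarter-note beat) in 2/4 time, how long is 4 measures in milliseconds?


Reasoning:
Quarter-note beat duration = 60000 / 172 ms
Beats per measure (2/4) = 2
One measure = 2 × 60000 / 172 = 120000 / 172 ms
4 measures = 4 × 120000 / 172 = 480000 / 172
= 2790.7 ms


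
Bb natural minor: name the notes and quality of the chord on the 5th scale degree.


Step by step:
Bb natural minor scale: Bb C Db Eb F Gb Ab
Diatonic triad on degree 5 stacks scale notes 5, 7, 2: F Ab C
F→Ab = 3 semitones; F→C = 7 semitones → minor triad
= F Ab C (minor)


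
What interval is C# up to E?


Working:
Letter names: C → E spans 3 letter names → a 3rd
Semitones: C# → E = 3 half-steps
A 3rd of 3 semitones is a minor 3rd
= minor 3rd


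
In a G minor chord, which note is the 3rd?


Minor triad = root + minor 3rd (3 semitones) + perfect 5th (7 semitones)
A triad on G stacks thirds, so the chord tones use letter names G-B-D
Root: G
Minor 3rd above G: Bb
Perfect 5th above G: D
The 3rd = Bb


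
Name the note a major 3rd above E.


Solution.
A 3rd spans 3 letter names, so from E we land on G
A major 3rd = 4 semitones above E
Spell G at that pitch: G#
= G#


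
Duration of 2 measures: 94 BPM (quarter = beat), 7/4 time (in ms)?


Reasoning:
Quarter-note beat duration = 60000 / 94 ms
Beats per measure (7/4) = 7
One measure = 7 × 60000 / 94 = 420000 / 94 ms
2 measures = 2 × 420000 / 94 = 840000 / 94
= 8936.2 ms


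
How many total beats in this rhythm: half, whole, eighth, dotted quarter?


Working:
Beat values:
  half = 2 beats
  whole = 4 beats
  eighth = 0.5 beats
  dotted quarter = 1.5 beats
Sum = 2 + 4 + 0.5 + 1.5
= 8 beats


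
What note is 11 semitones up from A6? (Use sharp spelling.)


Step by step:
A6: chromatic position 9 in octave 6 → absolute = 6×12 + 9 = 81
Transpose up 11: 81 + 11 = 92
92 = 7×12 + 8 → G# in octave 7
Result = G#7


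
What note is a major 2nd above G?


A 2nd spans 2 letter names, so from G we land on A
A major 2nd = 2 semitones above G
Spell A at that pitch: A
= A


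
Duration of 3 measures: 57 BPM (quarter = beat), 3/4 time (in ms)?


Solution.
Quarter-note beat duration = 60000 / 57 ms
Beats per measure (3/4) = 3
One measure = 3 × 60000 / 57 = 180000 / 57 ms
3 measures = 3 × 180000 / 57 = 540000 / 57
= 9473.7 ms


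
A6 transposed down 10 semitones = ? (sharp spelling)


A6: chromatic position 9 in octave 6 → absolute = 6×12 + 9 = 81
Transpose down 10: 81 - 10 = 71
71 = 5×12 + 11 → B in octave 5
Result = B5


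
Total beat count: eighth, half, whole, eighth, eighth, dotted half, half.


Working:
Beat values:
  eighth = 0.5 beats
  half = 2 beats
  whole = 4 beats
  eighth = 0.5 beats
  eighth = 0.5 beats
  dotted half = 3 beats
  half = 2 beats
Sum = 0.5 + 2 + 4 + 0.5 + 0.5 + 3 + 2
= 12.5 beats


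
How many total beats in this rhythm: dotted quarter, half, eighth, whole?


Solution.
Beat values:
  dotted quarter = 1.5 beats
  half = 2 beats
  eighth = 0.5 beats
  whole = 4 beats
Sum = 1.5 + 2 + 0.5 + 4
= 8 beats


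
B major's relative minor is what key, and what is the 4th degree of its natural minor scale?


Solution.
The relative minor shares the major's key signature and starts on its 6th degree
6th degree = a major 6th above the tonic; a major 6th above B is G#
→ relative minor of B major is G# minor
G# natural minor scale: G# A# B C# D# E F#
= G# minor; 4th degree = C#


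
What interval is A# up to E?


Let's work it out.
Letter names: A → E spans 5 letter names → a 5th
Semitones: A# → E = 6 half-steps
A 5th of 6 semitones is a diminished 5th
= diminished 5th


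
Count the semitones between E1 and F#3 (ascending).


Working:
Absolute semitone position = octave×12 + chromatic position
E1: 1×12 + 4 = 16
F#3: 3×12 + 6 = 42
Difference = 42 - 16 = 26
= 26 semitones


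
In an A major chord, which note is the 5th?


Let's work it out.
Major triad = root + major 3rd (4 semitones) + perfect 5th (7 semitones)
A triad on A stacks thirds, so the chord tones use letter names A-C-E
Root: A
Major 3rd above A: C#
Perfect 5th above A: E
The 5th = E


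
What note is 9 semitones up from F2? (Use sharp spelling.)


Let's work it out.
F2: chromatic position 5 in octave 2 → absolute = 2×12 + 5 = 29
Transpose up 9: 29 + 9 = 38
38 = 3×12 + 2 → D in octave 3
Result = D3


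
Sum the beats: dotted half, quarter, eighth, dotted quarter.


Beat values:
  dotted half = 3 beats
  quarter = 1 beat
  eighth = 0.5 beats
  dotted quarter = 1.5 beats
Sum = 3 + 1 + 0.5 + 1.5
= 6 beats


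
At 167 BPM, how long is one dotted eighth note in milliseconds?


Let's work it out.
One quarter-note beat = 60000 / BPM = 60000 / 167 ms
Dotted eighth note = 3/4 × quarter note
Duration = 3/4 × 60000 / 167 = 45000 / 167
= 269.5 ms


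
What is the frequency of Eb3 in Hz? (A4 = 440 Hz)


Reasoning:
f = 440 × 2^(n/12) where n = semitones from A4
Eb3: -18 semitones from A4
f = 440 × 2^(-18/12)
f = 155.56 Hz


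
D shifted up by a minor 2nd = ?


minor 2nd: 2 letter names, 1 semitones
Letter: D + 1 → E
Pitch: D + 1 semitones, spelled as an E → Eb
= Eb


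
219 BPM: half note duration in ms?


One quarter-note beat = 60000 / BPM = 60000 / 219 ms
Half note = 2 × quarter note
Duration = 2 × 60000 / 219 = 120000 / 219
= 547.9 ms


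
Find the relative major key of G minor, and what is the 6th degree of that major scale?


Step by step:
The relative major shares the key signature and is a minor 3rd above the minor tonic
A minor 3rd above G is Bb
→ relative major of G minor is Bb major
Bb major scale: Bb C D Eb F G A
= Bb major; 6th degree = G


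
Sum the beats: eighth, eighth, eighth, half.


Step by step:
Beat values:
  eighth = 0.5 beats
  eighth = 0.5 beats
  eighth = 0.5 beats
  half = 2 beats
Sum = 0.5 + 0.5 + 0.5 + 2
= 3.5 beats


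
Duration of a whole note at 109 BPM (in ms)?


Working:
One quarter-note beat = 60000 / BPM = 60000 / 109 ms
Whole note = 4 × quarter note
Duration = 4 × 60000 / 109 = 240000 / 109
= 2201.8 ms


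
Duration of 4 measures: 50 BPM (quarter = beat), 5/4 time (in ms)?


Let's work it out.
Quarter-note beat duration = 60000 / 50 ms
Beats per measure (5/4) = 5
One measure = 5 × 60000 / 50 = 300000 / 50 ms
4 measures = 4 × 300000 / 50 = 1200000 / 50
= 24000.0 ms


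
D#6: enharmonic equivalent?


Working:
Enharmonic notes sound the same pitch but are spelled with different letter names
D# and Eb name the same pitch class
= Eb6


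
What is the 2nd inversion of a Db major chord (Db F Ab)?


Root position: Db F Ab
2nd inversion: move root and 3rd up an octave
Bass note: Ab
Notes (bottom to top) = Ab Db F


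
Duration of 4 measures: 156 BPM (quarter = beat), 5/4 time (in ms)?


Solution.
Quarter-note beat duration = 60000 / 156 ms
Beats per measure (5/4) = 5
One measure = 5 × 60000 / 156 = 300000 / 156 ms
4 measures = 4 × 300000 / 156 = 1200000 / 156
= 7692.3 ms


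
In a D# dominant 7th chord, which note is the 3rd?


Solution.
Dominant 7th chord = root + major 3rd + perfect 5th + minor 7th
Seventh chords stack in thirds, so the letter names are D-F-A-C
Root: D#
Major 3rd above D#: F##
Perfect 5th above D#: A#
Minor 7th above D#: C#
The 3rd = F##


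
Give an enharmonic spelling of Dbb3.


Step by step:
Enharmonic notes sound the same pitch but are spelled with different letter names
Dbb and C name the same pitch class
= C3


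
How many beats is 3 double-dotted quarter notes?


Step by step:
Base quarter note = 1 beat
Dot 1 adds half the previous value: +1/2
Dot 2 adds half the previous value: +1/4
One double-dotted quarter = 1 + 1/2 + 1/4 = 7/4
3 of them = 3 × 7/4 = 21/4
= 21/4 beats
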